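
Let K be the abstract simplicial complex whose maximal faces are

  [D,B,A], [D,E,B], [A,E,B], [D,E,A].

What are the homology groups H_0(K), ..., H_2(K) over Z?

H_0 = Z,  H_1 = 0,  H_2 = Z.

K has 4 vertices, 6 edges, 4 triangles.
rank ∂_0 = 0, rank ∂_1 = 3 ⇒ b_0 = 4 − 0 − 3 = 1; all invariant factors of ∂_1 are 1 so no torsion. So H_0 ≅ Z.
rank ∂_1 = 3, rank ∂_2 = 3 ⇒ b_1 = 6 − 3 − 3 = 0; all invariant factors of ∂_2 are 1 so no torsion. So H_1 ≅ 0.
rank ∂_2 = 3, rank ∂_3 = 0 ⇒ b_2 = 4 − 3 − 0 = 1. So H_2 ≅ Z.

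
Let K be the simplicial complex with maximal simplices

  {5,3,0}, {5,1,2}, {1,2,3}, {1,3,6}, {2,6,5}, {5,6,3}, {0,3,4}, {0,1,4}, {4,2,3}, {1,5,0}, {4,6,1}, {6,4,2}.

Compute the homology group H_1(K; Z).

H_1 = Z_2.

We work with the vertex ordering 0 < 1 < 2 < 3 < 4 < 5 < 6. The simplices of K, each written with vertices in increasing order, are:

  0-simplices (7): [0], [1], [2], [3], [4], [5], [6]
  1-simplices (18): [0,1], [0,3], [0,4], [0,5], [1,2], [1,3], [1,4], [1,5], [1,6], [2,3], [2,4], [2,5], [2,6], [3,4], [3,5], [3,6], [4,6], [5,6]
  2-simplices (12): [0,1,4], [0,1,5], [0,3,4], [0,3,5], [1,2,3], [1,2,5], [1,3,6], [1,4,6], [2,3,4], [2,4,6], [2,5,6], [3,5,6]

so the chain groups are C_0 ≅ Z^7, C_1 ≅ Z^18, C_2 ≅ Z^12.

∂_1: C_1 → C_0 is given by ∂[p,q] = [q] − [p].
The resulting 7×18 matrix has rank 6, and its Smith normal form has invariant factors (1,1,1,1,1,1).

The boundary map ∂_2: C_2 → C_1 acts by ∂[p,q,r] = [q,r] − [p,r] + [p,q]. For instance
  ∂[1,3,6] = [3,6] − [1,6] + [1,3],
  ∂[2,4,6] = [4,6] − [2,6] + [2,4].
As a 18×12 matrix over Z this has rank 12, with invariant factors (1,1,1,1,1,1,1,1,1,1,1,2).

Now H_k = ker ∂_k / im ∂_{k+1}, so:

  H_1: rank ker ∂_1 − rank ∂_2 = (18 − 6) − 12 = 0, and ∂_2 has invariant factor 2 > 1, so H_1 ≅ Z_2.

(K is a triangulation of the real projective plane RP^2.)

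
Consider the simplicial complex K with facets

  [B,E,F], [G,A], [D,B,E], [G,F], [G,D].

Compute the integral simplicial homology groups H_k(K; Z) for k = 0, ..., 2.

Order the vertices as A < B < D < E < F < G. Listing each simplex with vertices in this order, K has dimension 2 with simplices:

  0-simplices (6): A, B, D, E, F, G
  1-simplices (8): AG, BD, BE, BF, DE, DG, EF, FG
  2-simplices (2): BDE, BEF

giving chain groups C_0 ≅ Z^6, C_1 ≅ Z^8, C_2 ≅ Z^2.

Boundary ∂_1: C_1 → C_0 sends each edge [p,q] (with p < q) to q − p. For instance
  ∂AG = G − A.
The resulting 6×8 matrix has rank 5, and its Smith normal form has invariant factors (1,1,1,1,1).

∂_2: C_2 → C_1 acts by ∂[p,q,r] = [q,r] − [p,r] + [p,q]. For instance
  ∂BDE = DE − BE + BD,
  ∂BEF = EF − BF + BE.
The 8×2 boundary matrix has rank 2 and Smith normal form diag(1,1).

Reading off H_k = ker ∂_k / im ∂_{k+1}:

  H_0: rank C_0 − rank ∂_1 = 6 − 5 = 1, and the invariant factors of ∂_1 are all 1, so H_0 ≅ Z.
  H_1: rank ker ∂_1 − rank ∂_2 = (8 − 5) − 2 = 1, and the invariant factors of ∂_2 are all 1, so H_1 ≅ Z.
  H_2: rank ker ∂_2 − rank ∂_3 = (2 − 2) − 0 = 0, and there is no ∂_3, so H_2 ≅ 0.

H_0 ≅ Z,  H_1 ≅ Z,  H_2 = 0.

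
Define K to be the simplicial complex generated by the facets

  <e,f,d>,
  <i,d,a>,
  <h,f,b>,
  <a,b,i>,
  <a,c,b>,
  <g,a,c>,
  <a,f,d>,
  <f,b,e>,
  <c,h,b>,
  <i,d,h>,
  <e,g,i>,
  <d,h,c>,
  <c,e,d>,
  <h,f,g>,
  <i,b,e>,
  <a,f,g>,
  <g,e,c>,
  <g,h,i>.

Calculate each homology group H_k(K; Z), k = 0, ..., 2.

H_0 = Z,  H_1 = Z^2,  H_2 = Z.

Take the total order a < b < c < d < e < f < g < h < i on the vertex set. Then K (dimension 2) consists of the simplices:

  0-simplices (9): a, b, c, d, e, f, g, h, i
  1-simplices (27): ab, ac, ad, af, ag, ai, bc, be, bf, bh, bi, cd, ce, cg, ch, de, df, dh, di, ef, eg, ei, fg, fh, gh, gi, hi
  2-simplices (18): abc, abi, acg, adf, adi, afg, bch, bef, bei, bfh, cde, cdh, ceg, def, dhi, egi, fgh, ghi

Hence C_0 ≅ Z^9, C_1 ≅ Z^27, C_2 ≅ Z^18.

∂_1: C_1 → C_0 maps an edge to its endpoints' difference, ∂[p,q] = q − p. For instance
  ∂ef = f − e.
The 9×27 boundary matrix has rank 8 and Smith normal form diag(1,1,1,1,1,1,1,1).

The boundary map ∂_2: C_2 → C_1 acts by ∂[p,q,r] = [q,r] − [p,r] + [p,q]. For instance
  ∂cde = de − ce + cd,
  ∂bfh = fh − bh + bf.
This gives a 27×18 integer matrix of rank 17; reducing to Smith normal form yields diagonal entries (1,1,1,1,1,1,1,1,1,1,1,1,1,1,1,1,1).

Computing H_k = (kernel of ∂_k) / (image of ∂_{k+1}):

  H_0: rank C_0 − rank ∂_1 = 9 − 8 = 1, and the invariant factors of ∂_1 are all 1, so H_0 = Z.
  H_1: rank ker ∂_1 − rank ∂_2 = (27 − 8) − 17 = 2, and the invariant factors of ∂_2 are all 1, so H_1 = Z^2.
  H_2: rank ker ∂_2 − rank ∂_3 = (18 − 17) − 0 = 1, and there is no ∂_3, so H_2 = Z.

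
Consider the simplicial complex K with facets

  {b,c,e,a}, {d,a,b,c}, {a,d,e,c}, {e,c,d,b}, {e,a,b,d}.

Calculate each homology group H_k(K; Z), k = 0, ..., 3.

Fix the vertex order a < b < c < d < e and write every simplex with vertices in increasing order. Then dim K = 3 and the simplices of K are:

  0-simplices (5): a, b, c, d, e
  1-simplices (10): ab, ac, ad, ae, bc, bd, be, cd, ce, de
  2-simplices (10): abc, abd, abe, acd, ace, ade, bcd, bce, bde, cde
  3-simplices (5): abcd, abce, abde, acde, bcde

giving chain groups C_0 ≅ Z^5, C_1 ≅ Z^10, C_2 ≅ Z^10, C_3 ≅ Z^5.

Boundary ∂_1: C_1 → C_0 is given by ∂[p,q] = [q] − [p].
The 5×10 boundary matrix has rank 4 and Smith normal form diag(1,1,1,1).

∂_2: C_2 → C_1 sends each 2-simplex [p,q,r] to [q,r] − [p,r] + [p,q]. For instance
  ∂abe = be − ae + ab,
  ∂acd = cd − ad + ac.
As a 10×10 matrix over Z this has rank 6, with invariant factors (1,1,1,1,1,1).

Boundary ∂_3: C_3 → C_2 sends each 3-simplex σ to the alternating sum Σ_i (−1)^i (σ with its i-th vertex removed). For instance
  ∂abcd = bcd − acd + abd − abc,
  ∂abde = bde − ade + abe − abd.
As a 10×5 matrix over Z this has rank 4, with invariant factors (1,1,1,1).

Computing H_k = (kernel of ∂_k) / (image of ∂_{k+1}):

  H_0: rank C_0 − rank ∂_1 = 5 − 4 = 1, and the invariant factors of ∂_1 are all 1, so H_0 = Z.
  H_1: rank ker ∂_1 − rank ∂_2 = (10 − 4) − 6 = 0, and the invariant factors of ∂_2 are all 1, so H_1 = 0.
  H_2: rank ker ∂_2 − rank ∂_3 = (10 − 6) − 4 = 0, and the invariant factors of ∂_3 are all 1, so H_2 = 0.
  H_3: rank ker ∂_3 − rank ∂_4 = (5 − 4) − 0 = 1, and there is no ∂_4, so H_3 = Z.

As a check, the Euler characteristic is 5 − 10 + 10 − 5 = 0, which agrees with 1 − 0 + 0 − 1 = 0.

H_0 = Z,  H_1 = 0,  H_2 = 0,  H_3 = Z.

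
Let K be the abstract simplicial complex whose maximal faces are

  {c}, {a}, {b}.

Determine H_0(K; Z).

Take the total order a < b < c on the vertex set. Then K (dimension 0) consists of the simplices:

  0-simplices (3): a, b, c

Hence C_0 ≅ Z^3.

Computing H_k = (kernel of ∂_k) / (image of ∂_{k+1}):

  H_0: rank C_0 − rank ∂_1 = 3 − 0 = 3, and there is no ∂_1, so H_0 = Z^3.

H_0 ≅ Z^3.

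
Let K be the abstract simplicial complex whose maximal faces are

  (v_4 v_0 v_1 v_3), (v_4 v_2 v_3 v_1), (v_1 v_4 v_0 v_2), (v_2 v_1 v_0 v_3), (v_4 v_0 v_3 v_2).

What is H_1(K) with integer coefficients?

Order the vertices as v_0 < v_1 < v_2 < v_3 < v_4. Listing each simplex with vertices in this order, K has dimension 3 with simplices:

  0-simplices (5): [v_0], [v_1], [v_2], [v_3], [v_4]
  1-simplices (10): [v_0,v_1], [v_0,v_2], [v_0,v_3], [v_0,v_4], [v_1,v_2], [v_1,v_3], [v_1,v_4], [v_2,v_3], [v_2,v_4], [v_3,v_4]
  2-simplices (10): [v_0,v_1,v_2], [v_0,v_1,v_3], [v_0,v_1,v_4], [v_0,v_2,v_3], [v_0,v_2,v_4], [v_0,v_3,v_4], [v_1,v_2,v_3], [v_1,v_2,v_4], [v_1,v_3,v_4], [v_2,v_3,v_4]
  3-simplices (5): [v_0,v_1,v_2,v_3], [v_0,v_1,v_2,v_4], [v_0,v_1,v_3,v_4], [v_0,v_2,v_3,v_4], [v_1,v_2,v_3,v_4]

Hence C_0 ≅ Z^5, C_1 ≅ Z^10, C_2 ≅ Z^10, C_3 ≅ Z^5.

∂_1: C_1 → C_0 is given by ∂[p,q] = [q] − [p]. For instance
  ∂[v_2,v_3] = [v_3] − [v_2].
The 5×10 boundary matrix has rank 4 and Smith normal form diag(1,1,1,1).

∂_2: C_2 → C_1 sends each 2-simplex [p,q,r] to [q,r] − [p,r] + [p,q]. For instance
  ∂[v_0,v_1,v_3] = [v_1,v_3] − [v_0,v_3] + [v_0,v_1],
  ∂[v_2,v_3,v_4] = [v_3,v_4] − [v_2,v_4] + [v_2,v_3].
The 10×10 boundary matrix has rank 6 and Smith normal form diag(1,1,1,1,1,1).

Boundary ∂_3: C_3 → C_2 sends each 3-simplex σ to the alternating sum Σ_i (−1)^i (σ with its i-th vertex removed). For instance
  ∂[v_0,v_1,v_2,v_4] = [v_1,v_2,v_4] − [v_0,v_2,v_4] + [v_0,v_1,v_4] − [v_0,v_1,v_2],
  ∂[v_1,v_2,v_3,v_4] = [v_2,v_3,v_4] − [v_1,v_3,v_4] + [v_1,v_2,v_4] − [v_1,v_2,v_3].
The resulting 10×5 matrix has rank 4, and its Smith normal form has invariant factors (1,1,1,1).

Now H_k = ker ∂_k / im ∂_{k+1}, so:

  H_1: rank ker ∂_1 − rank ∂_2 = (10 − 4) − 6 = 0, and the invariant factors of ∂_2 are all 1, so H_1 ≅ 0.

(K is a triangulation of the 3-sphere S^3.)

H_1 = 0.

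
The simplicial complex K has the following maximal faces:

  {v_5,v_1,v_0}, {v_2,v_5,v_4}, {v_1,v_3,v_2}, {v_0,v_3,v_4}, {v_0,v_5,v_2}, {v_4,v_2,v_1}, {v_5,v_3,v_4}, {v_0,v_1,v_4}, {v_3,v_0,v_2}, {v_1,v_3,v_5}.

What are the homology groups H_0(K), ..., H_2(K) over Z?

We work with the vertex ordering v_0 < v_1 < v_2 < v_3 < v_4 < v_5. The simplices of K, each written with vertices in increasing order, are:

  0-simplices (6): [v_0], [v_1], [v_2], [v_3], [v_4], [v_5]
  1-simplices (15): (15 of them)
  2-simplices (10): [v_0,v_1,v_4], [v_0,v_1,v_5], [v_0,v_2,v_3], [v_0,v_2,v_5], [v_0,v_3,v_4], [v_1,v_2,v_3], [v_1,v_2,v_4], [v_1,v_3,v_5], [v_2,v_4,v_5], [v_3,v_4,v_5]

Hence C_0 ≅ Z^6, C_1 ≅ Z^15, C_2 ≅ Z^10.

The boundary map ∂_1: C_1 → C_0 maps an edge to its endpoints' difference, ∂[p,q] = q − p.
The resulting 6×15 matrix has rank 5, and its Smith normal form has invariant factors (1,1,1,1,1).

The boundary map ∂_2: C_2 → C_1 maps a triangle to the signed sum of its edges. For instance
  ∂[v_1,v_3,v_5] = [v_3,v_5] − [v_1,v_5] + [v_1,v_3],
  ∂[v_1,v_2,v_3] = [v_2,v_3] − [v_1,v_3] + [v_1,v_2].
As a 15×10 matrix over Z this has rank 10, with invariant factors (1,1,1,1,1,1,1,1,1,2).

Now H_k = ker ∂_k / im ∂_{k+1}, so:

  H_0: rank C_0 − rank ∂_1 = 6 − 5 = 1, and the invariant factors of ∂_1 are all 1, so H_0 = Z.
  H_1: rank ker ∂_1 − rank ∂_2 = (15 − 5) − 10 = 0, and ∂_2 has invariant factor 2 > 1, so H_1 = Z/2.
  H_2: rank ker ∂_2 − rank ∂_3 = (10 − 10) − 0 = 0, and there is no ∂_3, so H_2 = 0.

(K is a triangulation of the real projective plane RP^2.)

H_0 ≅ Z,  H_1 ≅ Z/2,  H_2 = 0.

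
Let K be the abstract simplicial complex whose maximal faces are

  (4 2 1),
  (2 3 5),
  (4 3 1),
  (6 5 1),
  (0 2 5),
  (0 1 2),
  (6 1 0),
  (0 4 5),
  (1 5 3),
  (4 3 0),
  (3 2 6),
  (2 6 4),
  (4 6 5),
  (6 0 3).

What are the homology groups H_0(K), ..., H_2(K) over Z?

H_0 = Z,  H_1 = Z^2,  H_2 = Z.

We work with the vertex ordering 0 < 1 < 2 < 3 < 4 < 5 < 6. The simplices of K, each written with vertices in increasing order, are:

  0-simplices (7): [0], [1], [2], [3], [4], [5], [6]
  1-simplices (21): [0,1], [0,2], [0,3], [0,4], [0,5], [0,6], [1,2], [1,3], [1,4], [1,5], [1,6], [2,3], [2,4], [2,5], [2,6], [3,4], [3,5], [3,6], [4,5], [4,6], [5,6]
  2-simplices (14): [0,1,2], [0,1,6], [0,2,5], [0,3,4], [0,3,6], [0,4,5], [1,2,4], [1,3,4], [1,3,5], [1,5,6], [2,3,5], [2,3,6], [2,4,6], [4,5,6]

Hence C_0 ≅ Z^7, C_1 ≅ Z^21, C_2 ≅ Z^14.

∂_1: C_1 → C_0 sends each edge [p,q] (with p < q) to q − p. For instance
  ∂[4,5] = [5] − [4].
The resulting 7×21 matrix has rank 6, and its Smith normal form has invariant factors (1,1,1,1,1,1).

∂_2: C_2 → C_1 maps a triangle to the signed sum of its edges. For instance
  ∂[0,1,2] = [1,2] − [0,2] + [0,1],
  ∂[1,5,6] = [5,6] − [1,6] + [1,5].
The 21×14 boundary matrix has rank 13 and Smith normal form diag(1,1,1,1,1,1,1,1,1,1,1,1,1).

From H_k ≅ ker(∂_k) / im(∂_{k+1}) we obtain:

  H_0: rank C_0 − rank ∂_1 = 7 − 6 = 1, and the invariant factors of ∂_1 are all 1, so H_0 = Z.
  H_1: rank ker ∂_1 − rank ∂_2 = (21 − 6) − 13 = 2, and the invariant factors of ∂_2 are all 1, so H_1 = Z^2.
  H_2: rank ker ∂_2 − rank ∂_3 = (14 − 13) − 0 = 1, and there is no ∂_3, so H_2 = Z.

As a check, the Euler characteristic is 7 − 21 + 14 = 0, which agrees with 1 − 2 + 1 = 0.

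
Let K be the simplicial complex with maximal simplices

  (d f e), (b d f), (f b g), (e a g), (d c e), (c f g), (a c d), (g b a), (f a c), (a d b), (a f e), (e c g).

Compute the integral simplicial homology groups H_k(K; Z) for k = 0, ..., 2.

H_0 ≅ Z,  H_1 ≅ Z/2,  H_2 = 0.

We work with the vertex ordering a < b < c < d < e < f < g. The simplices of K, each written with vertices in increasing order, are:

  0-simplices (7): a, b, c, d, e, f, g
  1-simplices (18): ab, ac, ad, ae, af, ag, bd, bf, bg, cd, ce, cf, cg, de, df, ef, eg, fg
  2-simplices (12): abd, abg, acd, acf, aef, aeg, bdf, bfg, cde, ceg, cfg, def

giving chain groups C_0 ≅ Z^7, C_1 ≅ Z^18, C_2 ≅ Z^12.

The boundary map ∂_1: C_1 → C_0 sends each edge [p,q] (with p < q) to q − p. For instance
  ∂ac = c − a.
This gives a 7×18 integer matrix of rank 6; reducing to Smith normal form yields diagonal entries (1,1,1,1,1,1).

The boundary map ∂_2: C_2 → C_1 maps a triangle to the signed sum of its edges. For instance
  ∂cde = de − ce + cd,
  ∂def = ef − df + de.
The 18×12 boundary matrix has rank 12 and Smith normal form diag(1,1,1,1,1,1,1,1,1,1,1,2).

From H_k ≅ ker(∂_k) / im(∂_{k+1}) we obtain:

  H_0: rank C_0 − rank ∂_1 = 7 − 6 = 1, and the invariant factors of ∂_1 are all 1, so H_0 ≅ Z.
  H_1: rank ker ∂_1 − rank ∂_2 = (18 − 6) − 12 = 0, and ∂_2 has invariant factor 2 > 1, so H_1 ≅ Z/2.
  H_2: rank ker ∂_2 − rank ∂_3 = (12 − 12) − 0 = 0, and there is no ∂_3, so H_2 ≅ 0.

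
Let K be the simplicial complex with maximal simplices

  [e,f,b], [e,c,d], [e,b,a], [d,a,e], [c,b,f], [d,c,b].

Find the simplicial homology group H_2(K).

Order the vertices as a < b < c < d < e < f. Listing each simplex with vertices in this order, K has dimension 2 with simplices:

  0-simplices (6): a, b, c, d, e, f
  1-simplices (12): ab, ad, ae, bc, bd, be, bf, cd, ce, cf, de, ef
  2-simplices (6): abe, ade, bcd, bcf, bef, cde

giving chain groups C_0 ≅ Z^6, C_1 ≅ Z^12, C_2 ≅ Z^6.

∂_1: C_1 → C_0 maps an edge to its endpoints' difference, ∂[p,q] = q − p.
The 6×12 boundary matrix has rank 5 and Smith normal form diag(1,1,1,1,1).

∂_2: C_2 → C_1 maps a triangle to the signed sum of its edges. For instance
  ∂bef = ef − bf + be,
  ∂cde = de − ce + cd.
As a 12×6 matrix over Z this has rank 6, with invariant factors (1,1,1,1,1,1).

Reading off H_k = ker ∂_k / im ∂_{k+1}:

  H_2: rank ker ∂_2 − rank ∂_3 = (6 − 6) − 0 = 0, and there is no ∂_3, so H_2 = 0.

H_2 ≅ 0.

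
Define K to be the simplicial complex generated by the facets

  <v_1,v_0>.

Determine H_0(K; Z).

H_0 ≅ Z.

We work with the vertex ordering v_0 < v_1. The simplices of K, each written with vertices in increasing order, are:

  0-simplices (2): [v_0], [v_1]
  1-simplices (1): [v_0,v_1]

so the chain groups are C_0 ≅ Z^2, C_1 ≅ Z^1.

∂_1: C_1 → C_0 maps an edge to its endpoints' difference, ∂[p,q] = q − p.
This gives a 2×1 integer matrix of rank 1; reducing to Smith normal form yields diagonal entries (1).

Computing H_k = (kernel of ∂_k) / (image of ∂_{k+1}):

  H_0: rank C_0 − rank ∂_1 = 2 − 1 = 1, and the invariant factors of ∂_1 are all 1, so H_0 = Z.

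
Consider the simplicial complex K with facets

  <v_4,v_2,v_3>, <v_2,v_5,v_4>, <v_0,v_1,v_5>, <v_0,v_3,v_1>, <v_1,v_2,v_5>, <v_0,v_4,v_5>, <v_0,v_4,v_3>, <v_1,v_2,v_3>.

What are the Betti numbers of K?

K has 6 vertices, 12 edges, 8 triangles.
rank ∂_0 = 0, rank ∂_1 = 5 ⇒ b_0 = 6 − 0 − 5 = 1; all invariant factors of ∂_1 are 1 so no torsion. So H_0 ≅ Z.
rank ∂_1 = 5, rank ∂_2 = 7 ⇒ b_1 = 12 − 5 − 7 = 0; all invariant factors of ∂_2 are 1 so no torsion. So H_1 ≅ 0.
rank ∂_2 = 7, rank ∂_3 = 0 ⇒ b_2 = 8 − 7 − 0 = 1. So H_2 ≅ Z.

b_0 = 1, b_1 = 0, b_2 = 1.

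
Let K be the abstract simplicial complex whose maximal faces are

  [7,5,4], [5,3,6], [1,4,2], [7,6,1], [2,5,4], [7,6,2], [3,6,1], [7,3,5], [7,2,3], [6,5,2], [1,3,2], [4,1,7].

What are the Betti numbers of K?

K has 7 vertices, 18 edges, 12 triangles.
rank ∂_0 = 0, rank ∂_1 = 6 ⇒ b_0 = 7 − 0 − 6 = 1; all invariant factors of ∂_1 are 1 so no torsion. So H_0 ≅ Z.
rank ∂_1 = 6, rank ∂_2 = 12 ⇒ b_1 = 18 − 6 − 12 = 0; ∂_2 has invariant factor(s) [2] giving torsion. So H_1 ≅ Z/2.
rank ∂_2 = 12, rank ∂_3 = 0 ⇒ b_2 = 12 − 12 − 0 = 0. So H_2 ≅ 0.

b_0 = 1, b_1 = 0, b_2 = 0.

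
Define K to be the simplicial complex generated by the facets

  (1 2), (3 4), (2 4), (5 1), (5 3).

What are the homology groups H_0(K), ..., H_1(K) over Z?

H_0 ≅ Z,  H_1 ≅ Z.

K has 5 vertices, 5 edges.
rank ∂_0 = 0, rank ∂_1 = 4 ⇒ b_0 = 5 − 0 − 4 = 1; all invariant factors of ∂_1 are 1 so no torsion. So H_0 ≅ Z.
rank ∂_1 = 4, rank ∂_2 = 0 ⇒ b_1 = 5 − 4 − 0 = 1. So H_1 ≅ Z.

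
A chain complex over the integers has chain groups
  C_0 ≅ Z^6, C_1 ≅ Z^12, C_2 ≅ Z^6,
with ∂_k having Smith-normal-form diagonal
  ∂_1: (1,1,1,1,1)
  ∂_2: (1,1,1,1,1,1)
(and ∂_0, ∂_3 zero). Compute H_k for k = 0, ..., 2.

H_0 ≅ Z,  H_1 ≅ Z,  H_2 = 0.

H_0: b_0 = 6 − 0 − 5 = 1; torsion from ∂_1 factors > 1: none. So H_0 ≅ Z.
H_1: b_1 = 12 − 5 − 6 = 1; torsion from ∂_2 factors > 1: none. So H_1 ≅ Z.
H_2: b_2 = 6 − 6 − 0 = 0; torsion from ∂_3 factors > 1: none. So H_2 ≅ 0.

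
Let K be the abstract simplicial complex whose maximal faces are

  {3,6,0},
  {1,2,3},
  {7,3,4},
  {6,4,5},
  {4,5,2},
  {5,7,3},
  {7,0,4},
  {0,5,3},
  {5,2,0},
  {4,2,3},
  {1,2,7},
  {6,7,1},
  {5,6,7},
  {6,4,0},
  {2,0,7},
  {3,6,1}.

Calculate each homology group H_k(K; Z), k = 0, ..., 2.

H_0 = Z,  H_1 = Z^2,  H_2 = Z.

Fix the vertex order 0 < 1 < 2 < 3 < 4 < 5 < 6 < 7 and write every simplex with vertices in increasing order. Then dim K = 2 and the simplices of K are:

  0-simplices (8): [0], [1], [2], [3], [4], [5], [6], [7]
  1-simplices (24): (24 of them)
  2-simplices (16): [0,2,5], [0,2,7], [0,3,5], [0,3,6], [0,4,6], [0,4,7], [1,2,3], [1,2,7], [1,3,6], [1,6,7], [2,3,4], [2,4,5], [3,4,7], [3,5,7], [4,5,6], [5,6,7]

so the chain groups are C_0 ≅ Z^8, C_1 ≅ Z^24, C_2 ≅ Z^16.

The boundary map ∂_1: C_1 → C_0 is given by ∂[p,q] = [q] − [p].
The 8×24 boundary matrix has rank 7 and Smith normal form diag(1,1,1,1,1,1,1).

Boundary ∂_2: C_2 → C_1 acts by ∂[p,q,r] = [q,r] − [p,r] + [p,q]. For instance
  ∂[1,2,7] = [2,7] − [1,7] + [1,2],
  ∂[1,3,6] = [3,6] − [1,6] + [1,3].
This gives a 24×16 integer matrix of rank 15; reducing to Smith normal form yields diagonal entries (1,1,1,1,1,1,1,1,1,1,1,1,1,1,1).

Computing H_k = (kernel of ∂_k) / (image of ∂_{k+1}):

  H_0: rank C_0 − rank ∂_1 = 8 − 7 = 1, and the invariant factors of ∂_1 are all 1, so H_0 = Z.
  H_1: rank ker ∂_1 − rank ∂_2 = (24 − 7) − 15 = 2, and the invariant factors of ∂_2 are all 1, so H_1 = Z^2.
  H_2: rank ker ∂_2 − rank ∂_3 = (16 − 15) − 0 = 1, and there is no ∂_3, so H_2 = Z.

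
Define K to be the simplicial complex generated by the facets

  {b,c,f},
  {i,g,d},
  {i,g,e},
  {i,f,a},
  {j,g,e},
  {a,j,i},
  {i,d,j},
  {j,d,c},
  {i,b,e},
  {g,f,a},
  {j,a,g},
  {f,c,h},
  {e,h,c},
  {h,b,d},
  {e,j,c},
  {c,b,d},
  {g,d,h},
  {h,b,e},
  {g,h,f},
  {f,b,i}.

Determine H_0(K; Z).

Order the vertices as a < b < c < d < e < f < g < h < i < j. Listing each simplex with vertices in this order, K has dimension 2 with simplices:

  0-simplices (10): a, b, c, d, e, f, g, h, i, j
  1-simplices (30): af, ag, ai, aj, bc, bd, be, bf, bh, bi, cd, ce, cf, ch, cj, dg, dh, di, dj, eg, eh, ei, ej, fg, fh, fi, gh, gi, gj, ij
  2-simplices (20): afg, afi, agj, aij, bcd, bcf, bdh, beh, bei, bfi, cdj, ceh, cej, cfh, dgh, dgi, dij, egi, egj, fgh

Hence C_0 ≅ Z^10, C_1 ≅ Z^30, C_2 ≅ Z^20.

∂_1: C_1 → C_0 is given by ∂[p,q] = [q] − [p]. For instance
  ∂ag = g − a.
This gives a 10×30 integer matrix of rank 9; reducing to Smith normal form yields diagonal entries (1,1,1,1,1,1,1,1,1).

Boundary ∂_2: C_2 → C_1 sends each 2-simplex [p,q,r] to [q,r] − [p,r] + [p,q]. For instance
  ∂aij = ij − aj + ai,
  ∂dij = ij − dj + di.
As a 30×20 matrix over Z this has rank 20, with invariant factors (1,1,1,1,1,1,1,1,1,1,1,1,1,1,1,1,1,1,1,2).

Computing H_k = (kernel of ∂_k) / (image of ∂_{k+1}):

  H_0: rank C_0 − rank ∂_1 = 10 − 9 = 1, and the invariant factors of ∂_1 are all 1, so H_0 = Z.

(K is a triangulation of the Klein bottle.)

H_0 ≅ Z.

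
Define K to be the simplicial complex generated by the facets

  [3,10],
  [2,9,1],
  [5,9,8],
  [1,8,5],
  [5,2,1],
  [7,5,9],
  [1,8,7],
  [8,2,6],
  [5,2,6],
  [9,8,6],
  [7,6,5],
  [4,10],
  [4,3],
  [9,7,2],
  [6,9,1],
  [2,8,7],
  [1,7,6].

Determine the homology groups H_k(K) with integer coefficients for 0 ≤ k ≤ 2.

We work with the vertex ordering 1 < 2 < 3 < 4 < 5 < 6 < 7 < 8 < 9 < 10. The simplices of K, each written with vertices in increasing order, are:

  0-simplices (10): [1], [2], [3], [4], [5], [6], [7], [8], [9], [10]
  1-simplices (24): (24 of them)
  2-simplices (14): [1,2,5], [1,2,9], [1,5,8], [1,6,7], [1,6,9], [1,7,8], [2,5,6], [2,6,8], [2,7,8], [2,7,9], [5,6,7], [5,7,9], [5,8,9], [6,8,9]

giving chain groups C_0 ≅ Z^10, C_1 ≅ Z^24, C_2 ≅ Z^14.

The boundary map ∂_1: C_1 → C_0 is given by ∂[p,q] = [q] − [p]. For instance
  ∂[5,6] = [6] − [5].
The resulting 10×24 matrix has rank 8, and its Smith normal form has invariant factors (1,1,1,1,1,1,1,1).

The boundary map ∂_2: C_2 → C_1 sends each 2-simplex [p,q,r] to [q,r] − [p,r] + [p,q]. For instance
  ∂[2,6,8] = [6,8] − [2,8] + [2,6],
  ∂[1,2,9] = [2,9] − [1,9] + [1,2].
The resulting 24×14 matrix has rank 13, and its Smith normal form has invariant factors (1,1,1,1,1,1,1,1,1,1,1,1,1).

From H_k ≅ ker(∂_k) / im(∂_{k+1}) we obtain:

  H_0: rank C_0 − rank ∂_1 = 10 − 8 = 2, and the invariant factors of ∂_1 are all 1, so H_0 ≅ Z^2.
  H_1: rank ker ∂_1 − rank ∂_2 = (24 − 8) − 13 = 3, and the invariant factors of ∂_2 are all 1, so H_1 ≅ Z^3.
  H_2: rank ker ∂_2 − rank ∂_3 = (14 − 13) − 0 = 1, and there is no ∂_3, so H_2 ≅ Z.

H_0 ≅ Z^2,  H_1 ≅ Z^3,  H_2 ≅ Z.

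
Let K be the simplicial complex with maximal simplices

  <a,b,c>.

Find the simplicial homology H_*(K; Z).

H_0 ≅ Z,  H_1 = 0,  H_2 = 0.

K has 3 vertices, 3 edges, 1 triangle.
rank ∂_0 = 0, rank ∂_1 = 2 ⇒ b_0 = 3 − 0 − 2 = 1; all invariant factors of ∂_1 are 1 so no torsion. So H_0 ≅ Z.
rank ∂_1 = 2, rank ∂_2 = 1 ⇒ b_1 = 3 − 2 − 1 = 0; all invariant factors of ∂_2 are 1 so no torsion. So H_1 ≅ 0.
rank ∂_2 = 1, rank ∂_3 = 0 ⇒ b_2 = 1 − 1 − 0 = 0. So H_2 ≅ 0.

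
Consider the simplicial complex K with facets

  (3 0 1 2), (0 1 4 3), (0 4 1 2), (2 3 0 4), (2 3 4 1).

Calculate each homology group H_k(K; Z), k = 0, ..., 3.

H_0 ≅ Z,  H_1 = 0,  H_2 = 0,  H_3 ≅ Z.

Fix the vertex order 0 < 1 < 2 < 3 < 4 and write every simplex with vertices in increasing order. Then dim K = 3 and the simplices of K are:

  0-simplices (5): [0], [1], [2], [3], [4]
  1-simplices (10): [0,1], [0,2], [0,3], [0,4], [1,2], [1,3], [1,4], [2,3], [2,4], [3,4]
  2-simplices (10): [0,1,2], [0,1,3], [0,1,4], [0,2,3], [0,2,4], [0,3,4], [1,2,3], [1,2,4], [1,3,4], [2,3,4]
  3-simplices (5): [0,1,2,3], [0,1,2,4], [0,1,3,4], [0,2,3,4], [1,2,3,4]

Hence C_0 ≅ Z^5, C_1 ≅ Z^10, C_2 ≅ Z^10, C_3 ≅ Z^5.

The boundary map ∂_1: C_1 → C_0 maps an edge to its endpoints' difference, ∂[p,q] = q − p. For instance
  ∂[1,2] = [2] − [1].
The 5×10 boundary matrix has rank 4 and Smith normal form diag(1,1,1,1).

∂_2: C_2 → C_1 acts by ∂[p,q,r] = [q,r] − [p,r] + [p,q]. For instance
  ∂[1,2,4] = [2,4] − [1,4] + [1,2],
  ∂[2,3,4] = [3,4] − [2,4] + [2,3].
As a 10×10 matrix over Z this has rank 6, with invariant factors (1,1,1,1,1,1).

Boundary ∂_3: C_3 → C_2 sends each 3-simplex σ to the alternating sum Σ_i (−1)^i (σ with its i-th vertex removed). For instance
  ∂[0,1,2,4] = [1,2,4] − [0,2,4] + [0,1,4] − [0,1,2],
  ∂[1,2,3,4] = [2,3,4] − [1,3,4] + [1,2,4] − [1,2,3].
As a 10×5 matrix over Z this has rank 4, with invariant factors (1,1,1,1).

Computing H_k = (kernel of ∂_k) / (image of ∂_{k+1}):

  H_0: rank C_0 − rank ∂_1 = 5 − 4 = 1, and the invariant factors of ∂_1 are all 1, so H_0 ≅ Z.
  H_1: rank ker ∂_1 − rank ∂_2 = (10 − 4) − 6 = 0, and the invariant factors of ∂_2 are all 1, so H_1 ≅ 0.
  H_2: rank ker ∂_2 − rank ∂_3 = (10 − 6) − 4 = 0, and the invariant factors of ∂_3 are all 1, so H_2 ≅ 0.
  H_3: rank ker ∂_3 − rank ∂_4 = (5 − 4) − 0 = 1, and there is no ∂_4, so H_3 ≅ Z.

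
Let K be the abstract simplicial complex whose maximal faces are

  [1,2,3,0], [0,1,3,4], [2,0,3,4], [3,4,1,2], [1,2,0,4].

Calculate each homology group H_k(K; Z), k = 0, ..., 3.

H_0 = Z,  H_1 = 0,  H_2 = 0,  H_3 = Z.

Take the total order 0 < 1 < 2 < 3 < 4 on the vertex set. Then K (dimension 3) consists of the simplices:

  0-simplices (5): [0], [1], [2], [3], [4]
  1-simplices (10): [0,1], [0,2], [0,3], [0,4], [1,2], [1,3], [1,4], [2,3], [2,4], [3,4]
  2-simplices (10): [0,1,2], [0,1,3], [0,1,4], [0,2,3], [0,2,4], [0,3,4], [1,2,3], [1,2,4], [1,3,4], [2,3,4]
  3-simplices (5): [0,1,2,3], [0,1,2,4], [0,1,3,4], [0,2,3,4], [1,2,3,4]

so the chain groups are C_0 ≅ Z^5, C_1 ≅ Z^10, C_2 ≅ Z^10, C_3 ≅ Z^5.

∂_1: C_1 → C_0 sends each edge [p,q] (with p < q) to q − p.
The resulting 5×10 matrix has rank 4, and its Smith normal form has invariant factors (1,1,1,1).

Boundary ∂_2: C_2 → C_1 acts by ∂[p,q,r] = [q,r] − [p,r] + [p,q]. For instance
  ∂[1,2,3] = [2,3] − [1,3] + [1,2],
  ∂[2,3,4] = [3,4] − [2,4] + [2,3].
The resulting 10×10 matrix has rank 6, and its Smith normal form has invariant factors (1,1,1,1,1,1).

The boundary map ∂_3: C_3 → C_2 sends each 3-simplex σ to the alternating sum Σ_i (−1)^i (σ with its i-th vertex removed). For instance
  ∂[1,2,3,4] = [2,3,4] − [1,3,4] + [1,2,4] − [1,2,3],
  ∂[0,1,3,4] = [1,3,4] − [0,3,4] + [0,1,4] − [0,1,3].
As a 10×5 matrix over Z this has rank 4, with invariant factors (1,1,1,1).

Reading off H_k = ker ∂_k / im ∂_{k+1}:

  H_0: rank C_0 − rank ∂_1 = 5 − 4 = 1, and the invariant factors of ∂_1 are all 1, so H_0 ≅ Z.
  H_1: rank ker ∂_1 − rank ∂_2 = (10 − 4) − 6 = 0, and the invariant factors of ∂_2 are all 1, so H_1 ≅ 0.
  H_2: rank ker ∂_2 − rank ∂_3 = (10 − 6) − 4 = 0, and the invariant factors of ∂_3 are all 1, so H_2 ≅ 0.
  H_3: rank ker ∂_3 − rank ∂_4 = (5 − 4) − 0 = 1, and there is no ∂_4, so H_3 ≅ Z.

As a check, the Euler characteristic is 5 − 10 + 10 − 5 = 0, which agrees with 1 − 0 + 0 − 1 = 0.
(K is a triangulation of the 3-sphere S^3.)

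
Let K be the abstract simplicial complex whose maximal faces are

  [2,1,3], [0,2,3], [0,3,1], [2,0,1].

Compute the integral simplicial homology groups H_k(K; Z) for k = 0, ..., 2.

H_0 = Z,  H_1 = 0,  H_2 = Z.

K has 4 vertices, 6 edges, 4 triangles.
rank ∂_0 = 0, rank ∂_1 = 3 ⇒ b_0 = 4 − 0 − 3 = 1; all invariant factors of ∂_1 are 1 so no torsion. So H_0 = Z.
rank ∂_1 = 3, rank ∂_2 = 3 ⇒ b_1 = 6 − 3 − 3 = 0; all invariant factors of ∂_2 are 1 so no torsion. So H_1 = 0.
rank ∂_2 = 3, rank ∂_3 = 0 ⇒ b_2 = 4 − 3 − 0 = 1. So H_2 = Z.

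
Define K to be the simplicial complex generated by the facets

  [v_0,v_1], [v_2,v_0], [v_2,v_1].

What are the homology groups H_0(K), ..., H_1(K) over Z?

Order the vertices as v_0 < v_1 < v_2. Listing each simplex with vertices in this order, K has dimension 1 with simplices:

  0-simplices (3): [v_0], [v_1], [v_2]
  1-simplices (3): [v_0,v_1], [v_0,v_2], [v_1,v_2]

so the chain groups are C_0 ≅ Z^3, C_1 ≅ Z^3.

∂_1: C_1 → C_0 maps an edge to its endpoints' difference, ∂[p,q] = q − p.
As a 3×3 matrix over Z this has rank 2, with invariant factors (1,1).

Now H_k = ker ∂_k / im ∂_{k+1}, so:

  H_0: rank C_0 − rank ∂_1 = 3 − 2 = 1, and the invariant factors of ∂_1 are all 1, so H_0 = Z.
  H_1: rank ker ∂_1 − rank ∂_2 = (3 − 2) − 0 = 1, and there is no ∂_2, so H_1 = Z.

As a check, the Euler characteristic is 3 − 3 = 0, which agrees with 1 − 1 = 0.
(K is a triangulation of the circle S^1.)

H_0 ≅ Z,  H_1 ≅ Z.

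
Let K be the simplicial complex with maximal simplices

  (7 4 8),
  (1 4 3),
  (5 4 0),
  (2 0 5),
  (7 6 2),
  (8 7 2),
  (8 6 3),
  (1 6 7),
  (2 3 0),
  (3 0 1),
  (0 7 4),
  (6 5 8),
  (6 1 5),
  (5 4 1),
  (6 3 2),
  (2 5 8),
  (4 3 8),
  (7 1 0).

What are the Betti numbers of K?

Take the total order 0 < 1 < 2 < 3 < 4 < 5 < 6 < 7 < 8 on the vertex set. Then K (dimension 2) consists of the simplices:

  0-simplices (9): [0], [1], [2], [3], [4], [5], [6], [7], [8]
  1-simplices (27): (27 of them)
  2-simplices (18): [0,1,3], [0,1,7], [0,2,3], [0,2,5], [0,4,5], [0,4,7], [1,3,4], [1,4,5], [1,5,6], [1,6,7], [2,3,6], [2,5,8], [2,6,7], [2,7,8], [3,4,8], [3,6,8], [4,7,8], [5,6,8]

giving chain groups C_0 ≅ Z^9, C_1 ≅ Z^27, C_2 ≅ Z^18.

∂_1: C_1 → C_0 sends each edge [p,q] (with p < q) to q − p. For instance
  ∂[1,4] = [4] − [1].
This gives a 9×27 integer matrix of rank 8; reducing to Smith normal form yields diagonal entries (1,1,1,1,1,1,1,1).

The boundary map ∂_2: C_2 → C_1 maps a triangle to the signed sum of its edges. For instance
  ∂[0,2,3] = [2,3] − [0,3] + [0,2],
  ∂[1,5,6] = [5,6] − [1,6] + [1,5].
This gives a 27×18 integer matrix of rank 18; reducing to Smith normal form yields diagonal entries (1,1,1,1,1,1,1,1,1,1,1,1,1,1,1,1,1,2).

Reading off H_k = ker ∂_k / im ∂_{k+1}:

  H_0: rank C_0 − rank ∂_1 = 9 − 8 = 1, and the invariant factors of ∂_1 are all 1, so H_0 = Z.
  H_1: rank ker ∂_1 − rank ∂_2 = (27 − 8) − 18 = 1, and ∂_2 has invariant factor 2 > 1, so H_1 = Z ⊕ Z/2Z.
  H_2: rank ker ∂_2 − rank ∂_3 = (18 − 18) − 0 = 0, and there is no ∂_3, so H_2 = 0.

(K is a triangulation of the Klein bottle.)

Hence the Betti numbers are b_0 = 1, b_1 = 1, b_2 = 0.

b_0 = 1, b_1 = 1, b_2 = 0.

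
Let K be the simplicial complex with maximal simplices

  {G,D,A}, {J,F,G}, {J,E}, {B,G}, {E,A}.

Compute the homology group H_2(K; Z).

H_2 ≅ 0.

Fix the vertex order A < B < D < E < F < G < J and write every simplex with vertices in increasing order. Then dim K = 2 and the simplices of K are:

  0-simplices (7): A, B, D, E, F, G, J
  1-simplices (9): AD, AE, AG, BG, DG, EJ, FG, FJ, GJ
  2-simplices (2): ADG, FGJ

Hence C_0 ≅ Z^7, C_1 ≅ Z^9, C_2 ≅ Z^2.

The boundary map ∂_1: C_1 → C_0 maps an edge to its endpoints' difference, ∂[p,q] = q − p.
This gives a 7×9 integer matrix of rank 6; reducing to Smith normal form yields diagonal entries (1,1,1,1,1,1).

∂_2: C_2 → C_1 sends each 2-simplex [p,q,r] to [q,r] − [p,r] + [p,q]. For instance
  ∂FGJ = GJ − FJ + FG,
  ∂ADG = DG − AG + AD.
As a 9×2 matrix over Z this has rank 2, with invariant factors (1,1).

Reading off H_k = ker ∂_k / im ∂_{k+1}:

  H_2: rank ker ∂_2 − rank ∂_3 = (2 − 2) − 0 = 0, and there is no ∂_3, so H_2 ≅ 0.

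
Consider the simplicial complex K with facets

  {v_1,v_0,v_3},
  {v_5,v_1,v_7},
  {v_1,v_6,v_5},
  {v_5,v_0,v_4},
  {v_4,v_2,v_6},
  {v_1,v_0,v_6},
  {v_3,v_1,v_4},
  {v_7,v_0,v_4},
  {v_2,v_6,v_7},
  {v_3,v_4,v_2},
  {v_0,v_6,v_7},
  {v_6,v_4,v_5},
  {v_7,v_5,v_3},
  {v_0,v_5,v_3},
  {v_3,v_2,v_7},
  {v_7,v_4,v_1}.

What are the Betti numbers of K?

Order the vertices as v_0 < v_1 < v_2 < v_3 < v_4 < v_5 < v_6 < v_7. Listing each simplex with vertices in this order, K has dimension 2 with simplices:

  0-simplices (8): [v_0], [v_1], [v_2], [v_3], [v_4], [v_5], [v_6], [v_7]
  1-simplices (24): (24 of them)
  2-simplices (16): (16 of them)

giving chain groups C_0 ≅ Z^8, C_1 ≅ Z^24, C_2 ≅ Z^16.

∂_1: C_1 → C_0 is given by ∂[p,q] = [q] − [p].
This gives a 8×24 integer matrix of rank 7; reducing to Smith normal form yields diagonal entries (1,1,1,1,1,1,1).

The boundary map ∂_2: C_2 → C_1 sends each 2-simplex [p,q,r] to [q,r] − [p,r] + [p,q]. For instance
  ∂[v_2,v_4,v_6] = [v_4,v_6] − [v_2,v_6] + [v_2,v_4],
  ∂[v_0,v_6,v_7] = [v_6,v_7] − [v_0,v_7] + [v_0,v_6].
The 24×16 boundary matrix has rank 15 and Smith normal form diag(1,1,1,1,1,1,1,1,1,1,1,1,1,1,1).

Reading off H_k = ker ∂_k / im ∂_{k+1}:

  H_0: rank C_0 − rank ∂_1 = 8 − 7 = 1, and the invariant factors of ∂_1 are all 1, so H_0 = Z.
  H_1: rank ker ∂_1 − rank ∂_2 = (24 − 7) − 15 = 2, and the invariant factors of ∂_2 are all 1, so H_1 = Z^2.
  H_2: rank ker ∂_2 − rank ∂_3 = (16 − 15) − 0 = 1, and there is no ∂_3, so H_2 = Z.

As a check, the Euler characteristic is 8 − 24 + 16 = 0, which agrees with 1 − 2 + 1 = 0.

Hence the Betti numbers are b_0 = 1, b_1 = 2, b_2 = 1.

b_0 = 1, b_1 = 2, b_2 = 1.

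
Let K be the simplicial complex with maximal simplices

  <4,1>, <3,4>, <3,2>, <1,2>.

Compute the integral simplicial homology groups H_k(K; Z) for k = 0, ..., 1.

H_0 = Z,  H_1 = Z.

We work with the vertex ordering 1 < 2 < 3 < 4. The simplices of K, each written with vertices in increasing order, are:

  0-simplices (4): [1], [2], [3], [4]
  1-simplices (4): [1,2], [1,4], [2,3], [3,4]

Hence C_0 ≅ Z^4, C_1 ≅ Z^4.

The boundary map ∂_1: C_1 → C_0 maps an edge to its endpoints' difference, ∂[p,q] = q − p.
This gives a 4×4 integer matrix of rank 3; reducing to Smith normal form yields diagonal entries (1,1,1).

Computing H_k = (kernel of ∂_k) / (image of ∂_{k+1}):

  H_0: rank C_0 − rank ∂_1 = 4 − 3 = 1, and the invariant factors of ∂_1 are all 1, so H_0 = Z.
  H_1: rank ker ∂_1 − rank ∂_2 = (4 − 3) − 0 = 1, and there is no ∂_2, so H_1 = Z.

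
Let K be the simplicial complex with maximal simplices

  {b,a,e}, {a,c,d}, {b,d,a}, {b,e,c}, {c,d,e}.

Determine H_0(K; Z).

K has 5 vertices, 10 edges, 5 triangles.
rank ∂_0 = 0, rank ∂_1 = 4 ⇒ b_0 = 5 − 0 − 4 = 1; all invariant factors of ∂_1 are 1 so no torsion. So H_0 = Z.

H_0 ≅ Z.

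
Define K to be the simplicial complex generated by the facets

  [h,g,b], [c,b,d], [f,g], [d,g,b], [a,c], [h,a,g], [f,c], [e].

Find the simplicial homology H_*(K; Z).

H_0 ≅ Z^2,  H_1 ≅ Z^2,  H_2 = 0.

Take the total order a < b < c < d < e < f < g < h on the vertex set. Then K (dimension 2) consists of the simplices:

  0-simplices (8): a, b, c, d, e, f, g, h
  1-simplices (12): ac, ag, ah, bc, bd, bg, bh, cd, cf, dg, fg, gh
  2-simplices (4): agh, bcd, bdg, bgh

giving chain groups C_0 ≅ Z^8, C_1 ≅ Z^12, C_2 ≅ Z^4.

∂_1: C_1 → C_0 sends each edge [p,q] (with p < q) to q − p.
This gives a 8×12 integer matrix of rank 6; reducing to Smith normal form yields diagonal entries (1,1,1,1,1,1).

∂_2: C_2 → C_1 acts by ∂[p,q,r] = [q,r] − [p,r] + [p,q]. For instance
  ∂bdg = dg − bg + bd,
  ∂agh = gh − ah + ag.
As a 12×4 matrix over Z this has rank 4, with invariant factors (1,1,1,1).

From H_k ≅ ker(∂_k) / im(∂_{k+1}) we obtain:

  H_0: rank C_0 − rank ∂_1 = 8 − 6 = 2, and the invariant factors of ∂_1 are all 1, so H_0 ≅ Z^2.
  H_1: rank ker ∂_1 − rank ∂_2 = (12 − 6) − 4 = 2, and the invariant factors of ∂_2 are all 1, so H_1 ≅ Z^2.
  H_2: rank ker ∂_2 − rank ∂_3 = (4 − 4) − 0 = 0, and there is no ∂_3, so H_2 ≅ 0.

As a check, the Euler characteristic is 8 − 12 + 4 = 0, which agrees with 2 − 2 + 0 = 0.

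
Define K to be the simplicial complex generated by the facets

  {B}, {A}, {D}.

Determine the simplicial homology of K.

Take the total order A < B < D on the vertex set. Then K (dimension 0) consists of the simplices:

  0-simplices (3): A, B, D

Hence C_0 ≅ Z^3.

From H_k ≅ ker(∂_k) / im(∂_{k+1}) we obtain:

  H_0: rank C_0 − rank ∂_1 = 3 − 0 = 3, and there is no ∂_1, so H_0 = Z^3.

H_0 = Z^3.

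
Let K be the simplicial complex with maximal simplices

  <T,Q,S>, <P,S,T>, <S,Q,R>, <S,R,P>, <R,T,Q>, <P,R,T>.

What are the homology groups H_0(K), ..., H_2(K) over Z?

Fix the vertex order P < Q < R < S < T and write every simplex with vertices in increasing order. Then dim K = 2 and the simplices of K are:

  0-simplices (5): P, Q, R, S, T
  1-simplices (9): PR, PS, PT, QR, QS, QT, RS, RT, ST
  2-simplices (6): PRS, PRT, PST, QRS, QRT, QST

giving chain groups C_0 ≅ Z^5, C_1 ≅ Z^9, C_2 ≅ Z^6.

Boundary ∂_1: C_1 → C_0 maps an edge to its endpoints' difference, ∂[p,q] = q − p. For instance
  ∂QS = S − Q.
This gives a 5×9 integer matrix of rank 4; reducing to Smith normal form yields diagonal entries (1,1,1,1).

The boundary map ∂_2: C_2 → C_1 sends each 2-simplex [p,q,r] to [q,r] − [p,r] + [p,q]. For instance
  ∂PRT = RT − PT + PR,
  ∂QST = ST − QT + QS.
The resulting 9×6 matrix has rank 5, and its Smith normal form has invariant factors (1,1,1,1,1).

Computing H_k = (kernel of ∂_k) / (image of ∂_{k+1}):

  H_0: rank C_0 − rank ∂_1 = 5 − 4 = 1, and the invariant factors of ∂_1 are all 1, so H_0 = Z.
  H_1: rank ker ∂_1 − rank ∂_2 = (9 − 4) − 5 = 0, and the invariant factors of ∂_2 are all 1, so H_1 = 0.
  H_2: rank ker ∂_2 − rank ∂_3 = (6 − 5) − 0 = 1, and there is no ∂_3, so H_2 = Z.

As a check, the Euler characteristic is 5 − 9 + 6 = 2, which agrees with 1 − 0 + 1 = 2.

H_0 = Z,  H_1 = 0,  H_2 = Z.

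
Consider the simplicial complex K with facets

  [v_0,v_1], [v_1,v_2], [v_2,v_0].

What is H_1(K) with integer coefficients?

Order the vertices as v_0 < v_1 < v_2. Listing each simplex with vertices in this order, K has dimension 1 with simplices:

  0-simplices (3): [v_0], [v_1], [v_2]
  1-simplices (3): [v_0,v_1], [v_0,v_2], [v_1,v_2]

so the chain groups are C_0 ≅ Z^3, C_1 ≅ Z^3.

∂_1: C_1 → C_0 sends each edge [p,q] (with p < q) to q − p. For instance
  ∂[v_0,v_1] = [v_1] − [v_0].
This gives a 3×3 integer matrix of rank 2; reducing to Smith normal form yields diagonal entries (1,1).

Computing H_k = (kernel of ∂_k) / (image of ∂_{k+1}):

  H_1: rank ker ∂_1 − rank ∂_2 = (3 − 2) − 0 = 1, and there is no ∂_2, so H_1 = Z.

(K is a triangulation of the circle S^1.)

H_1 ≅ Z.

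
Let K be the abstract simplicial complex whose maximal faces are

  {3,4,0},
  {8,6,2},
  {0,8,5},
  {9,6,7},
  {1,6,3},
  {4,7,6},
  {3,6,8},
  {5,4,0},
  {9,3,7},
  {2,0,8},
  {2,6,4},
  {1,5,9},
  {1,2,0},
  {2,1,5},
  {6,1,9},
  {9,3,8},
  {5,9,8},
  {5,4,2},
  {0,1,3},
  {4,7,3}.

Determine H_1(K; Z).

K has 10 vertices, 30 edges, 20 triangles.
rank ∂_1 = 9, rank ∂_2 = 20 ⇒ b_1 = 30 − 9 − 20 = 1; ∂_2 has invariant factor(s) [2] giving torsion. So H_1 ≅ Z ⊕ Z/2.

H_1 ≅ Z ⊕ Z/2.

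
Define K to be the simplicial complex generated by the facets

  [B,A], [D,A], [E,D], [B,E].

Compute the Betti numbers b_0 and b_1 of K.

b_0 = 1, b_1 = 1.

We work with the vertex ordering A < B < D < E. The simplices of K, each written with vertices in increasing order, are:

  0-simplices (4): A, B, D, E
  1-simplices (4): AB, AD, BE, DE

Hence C_0 ≅ Z^4, C_1 ≅ Z^4.

The boundary map ∂_1: C_1 → C_0 maps an edge to its endpoints' difference, ∂[p,q] = q − p.
The resulting 4×4 matrix has rank 3, and its Smith normal form has invariant factors (1,1,1).

Computing H_k = (kernel of ∂_k) / (image of ∂_{k+1}):

  H_0: rank C_0 − rank ∂_1 = 4 − 3 = 1, and the invariant factors of ∂_1 are all 1, so H_0 = Z.
  H_1: rank ker ∂_1 − rank ∂_2 = (4 − 3) − 0 = 1, and there is no ∂_2, so H_1 = Z.

Hence the Betti numbers are b_0 = 1, b_1 = 1.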